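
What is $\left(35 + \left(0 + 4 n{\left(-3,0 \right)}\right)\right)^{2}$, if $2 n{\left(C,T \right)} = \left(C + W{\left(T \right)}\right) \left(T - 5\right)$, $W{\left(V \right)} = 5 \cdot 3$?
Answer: $7225$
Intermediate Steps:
$W{\left(V \right)} = 15$
$n{\left(C,T \right)} = \frac{\left(-5 + T\right) \left(15 + C\right)}{2}$ ($n{\left(C,T \right)} = \frac{\left(C + 15\right) \left(T - 5\right)}{2} = \frac{\left(15 + C\right) \left(-5 + T\right)}{2} = \frac{\left(-5 + T\right) \left(15 + C\right)}{2}$)
$\left(35 + \left(0 + 4 n{\left(-3,0 \right)}\right)\right)^{2} = \left(35 + \left(0 + 4 \left(- \frac{75}{2} - - \frac{15}{2} + \frac{15}{2} \cdot 0 + \frac{1}{2} \left(-3\right) 0\right)\right)\right)^{2} = \left(35 + \left(0 + 4 \left(- \frac{75}{2} + \frac{15}{2} + 0 + 0\right)\right)\right)^{2} = \left(35 + \left(0 + 4 \left(-30\right)\right)\right)^{2} = \left(35 + \left(0 - 120\right)\right)^{2} = \left(35 - 120\right)^{2} = \left(-85\right)^{2} = 7225$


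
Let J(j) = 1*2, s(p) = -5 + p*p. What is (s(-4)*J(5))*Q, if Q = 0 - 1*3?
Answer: -66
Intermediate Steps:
s(p) = -5 + p**2
Q = -3 (Q = 0 - 3 = -3)
J(j) = 2
(s(-4)*J(5))*Q = ((-5 + (-4)**2)*2)*(-3) = ((-5 + 16)*2)*(-3) = (11*2)*(-3) = 22*(-3) = -66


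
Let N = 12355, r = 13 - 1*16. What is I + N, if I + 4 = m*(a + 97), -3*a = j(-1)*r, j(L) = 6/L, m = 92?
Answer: 20723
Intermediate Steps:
r = -3 (r = 13 - 16 = -3)
a = -6 (a = -6/(-1)*(-3)/3 = -6*(-1)*(-3)/3 = -(-2)*(-3) = -⅓*18 = -6)
I = 8368 (I = -4 + 92*(-6 + 97) = -4 + 92*91 = -4 + 8372 = 8368)
I + N = 8368 + 12355 = 20723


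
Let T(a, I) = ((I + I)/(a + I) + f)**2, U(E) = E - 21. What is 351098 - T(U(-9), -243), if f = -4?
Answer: 2907401734/8281 ≈ 3.5109e+5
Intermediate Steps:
U(E) = -21 + E
T(a, I) = (-4 + 2*I/(I + a))**2 (T(a, I) = ((I + I)/(a + I) - 4)**2 = ((2*I)/(I + a) - 4)**2 = (2*I/(I + a) - 4)**2 = (-4 + 2*I/(I + a))**2)
351098 - T(U(-9), -243) = 351098 - 4*(-243 + 2*(-21 - 9))**2/(-243 + (-21 - 9))**2 = 351098 - 4*(-243 + 2*(-30))**2/(-243 - 30)**2 = 351098 - 4*(-243 - 60)**2/(-273)**2 = 351098 - 4*(-303)**2/74529 = 351098 - 4*91809/74529 = 351098 - 1*40804/8281 = 351098 - 40804/8281 = 2907401734/8281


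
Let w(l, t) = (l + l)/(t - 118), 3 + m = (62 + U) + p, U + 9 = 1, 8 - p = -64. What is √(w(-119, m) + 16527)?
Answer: √411985/5 ≈ 128.37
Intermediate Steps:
p = 72 (p = 8 - 1*(-64) = 8 + 64 = 72)
U = -8 (U = -9 + 1 = -8)
m = 123 (m = -3 + ((62 - 8) + 72) = -3 + (54 + 72) = -3 + 126 = 123)
w(l, t) = 2*l/(-118 + t) (w(l, t) = (2*l)/(-118 + t) = 2*l/(-118 + t))
√(w(-119, m) + 16527) = √(2*(-119)/(-118 + 123) + 16527) = √(2*(-119)/5 + 16527) = √(2*(-119)*(⅕) + 16527) = √(-238/5 + 16527) = √(82397/5) = √411985/5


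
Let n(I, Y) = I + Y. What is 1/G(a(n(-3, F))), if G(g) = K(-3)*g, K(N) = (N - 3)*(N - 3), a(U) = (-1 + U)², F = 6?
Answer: 1/144 ≈ 0.0069444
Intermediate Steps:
K(N) = (-3 + N)² (K(N) = (-3 + N)*(-3 + N) = (-3 + N)²)
G(g) = 36*g (G(g) = (-3 - 3)²*g = (-6)²*g = 36*g)
1/G(a(n(-3, F))) = 1/(36*(-1 + (-3 + 6))²) = 1/(36*(-1 + 3)²) = 1/(36*2²) = 1/(36*4) = 1/144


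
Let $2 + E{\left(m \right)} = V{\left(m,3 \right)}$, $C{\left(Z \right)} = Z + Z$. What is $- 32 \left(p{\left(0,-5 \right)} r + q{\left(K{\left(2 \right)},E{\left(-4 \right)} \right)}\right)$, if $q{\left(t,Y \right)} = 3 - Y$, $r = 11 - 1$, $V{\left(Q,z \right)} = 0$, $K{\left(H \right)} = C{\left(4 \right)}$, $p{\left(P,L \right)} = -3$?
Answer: $800$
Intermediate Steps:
$C{\left(Z \right)} = 2 Z$
$K{\left(H \right)} = 8$ ($K{\left(H \right)} = 2 \cdot 4 = 8$)
$r = 10$ ($r = 11 - 1 = 10$)
$E{\left(m \right)} = -2$ ($E{\left(m \right)} = -2 + 0 = -2$)
$- 32 \left(p{\left(0,-5 \right)} r + q{\left(K{\left(2 \right)},E{\left(-4 \right)} \right)}\right) = - 32 \left(\left(-3\right) 10 + \left(3 - -2\right)\right) = - 32 \left(-30 + \left(3 + 2\right)\right) = - 32 \left(-30 + 5\right) = \left(-32\right) \left(-25\right) = 800$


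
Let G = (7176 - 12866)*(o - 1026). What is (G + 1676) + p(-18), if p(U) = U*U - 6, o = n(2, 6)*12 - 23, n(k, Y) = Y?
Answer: 5561124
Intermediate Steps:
o = 49 (o = 6*12 - 23 = 72 - 23 = 49)
p(U) = -6 + U² (p(U) = U² - 6 = -6 + U²)
G = 5559130 (G = (7176 - 12866)*(49 - 1026) = -5690*(-977) = 5559130)
(G + 1676) + p(-18) = (5559130 + 1676) + (-6 + (-18)²) = 5560806 + (-6 + 324) = 5560806 + 318 = 5561124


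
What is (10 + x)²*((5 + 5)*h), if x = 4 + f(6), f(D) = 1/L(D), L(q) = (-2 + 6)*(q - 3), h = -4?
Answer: -142805/18 ≈ -7933.6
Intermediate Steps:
L(q) = -12 + 4*q (L(q) = 4*(-3 + q) = -12 + 4*q)
f(D) = 1/(-12 + 4*D)
x = 49/12 (x = 4 + 1/(4*(-3 + 6)) = 4 + (¼)/3 = 4 + (¼)*(⅓) = 4 + 1/12 = 49/12 ≈ 4.0833)
(10 + x)²*((5 + 5)*h) = (10 + 49/12)²*((5 + 5)*(-4)) = (169/12)²*(10*(-4)) = (28561/144)*(-40) = -142805/18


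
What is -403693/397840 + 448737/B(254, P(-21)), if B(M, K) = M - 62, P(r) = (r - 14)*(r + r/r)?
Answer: 3717667063/1591360 ≈ 2336.2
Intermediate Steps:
P(r) = (1 + r)*(-14 + r) (P(r) = (-14 + r)*(r + 1) = (-14 + r)*(1 + r) = (1 + r)*(-14 + r))
B(M, K) = -62 + M
-403693/397840 + 448737/B(254, P(-21)) = -403693/397840 + 448737/(-62 + 254) = -403693*1/397840 + 448737/192 = -403693/397840 + 448737*(1/192) = -403693/397840 + 149579/64 = 3717667063/1591360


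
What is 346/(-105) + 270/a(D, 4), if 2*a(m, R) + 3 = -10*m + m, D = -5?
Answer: 1004/105 ≈ 9.5619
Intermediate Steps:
a(m, R) = -3/2 - 9*m/2 (a(m, R) = -3/2 + (-10*m + m)/2 = -3/2 + (-9*m)/2 = -3/2 - 9*m/2)
346/(-105) + 270/a(D, 4) = 346/(-105) + 270/(-3/2 - 9/2*(-5)) = 346*(-1/105) + 270/(-3/2 + 45/2) = -346/105 + 270/21 = -346/105 + 270*(1/21) = -346/105 + 90/7 = 1004/105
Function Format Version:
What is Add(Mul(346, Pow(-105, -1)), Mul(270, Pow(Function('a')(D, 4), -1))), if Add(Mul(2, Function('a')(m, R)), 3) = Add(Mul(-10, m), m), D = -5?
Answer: Rational(1004, 105) ≈ 9.5619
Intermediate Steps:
Function('a')(m, R) = Add(Rational(-3, 2), Mul(Rational(-9, 2), m)) (Function('a')(m, R) = Add(Rational(-3, 2), Mul(Rational(1, 2), Add(Mul(-10, m), m))) = Add(Rational(-3, 2), Mul(Rational(1, 2), Mul(-9, m))) = Add(Rational(-3, 2), Mul(Rational(-9, 2), m)))
Add(Mul(346, Pow(-105, -1)), Mul(270, Pow(Function('a')(D, 4), -1))) = Add(Mul(346, Pow(-105, -1)), Mul(270, Pow(Add(Rational(-3, 2), Mul(Rational(-9, 2), -5)), -1))) = Add(Mul(346, Rational(-1, 105)), Mul(270, Pow(Add(Rational(-3, 2), Rational(45, 2)), -1))) = Add(Rational(-346, 105), Mul(270, Pow(21, -1))) = Add(Rational(-346, 105), Mul(270, Rational(1, 21))) = Add(Rational(-346, 105), Rational(90, 7)) = Rational(1004, 105)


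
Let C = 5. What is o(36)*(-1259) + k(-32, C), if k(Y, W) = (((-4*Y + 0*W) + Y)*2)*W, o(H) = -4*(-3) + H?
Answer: -59472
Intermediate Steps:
o(H) = 12 + H
k(Y, W) = -6*W*Y (k(Y, W) = (((-4*Y + 0) + Y)*2)*W = ((-4*Y + Y)*2)*W = (-3*Y*2)*W = (-6*Y)*W = -6*W*Y)
o(36)*(-1259) + k(-32, C) = (12 + 36)*(-1259) - 6*5*(-32) = 48*(-1259) + 960 = -60432 + 960 = -59472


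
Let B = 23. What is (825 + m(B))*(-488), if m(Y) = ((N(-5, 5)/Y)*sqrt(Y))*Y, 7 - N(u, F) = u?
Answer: -402600 - 5856*sqrt(23) ≈ -4.3068e+5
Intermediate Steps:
N(u, F) = 7 - u
m(Y) = 12*sqrt(Y) (m(Y) = (((7 - 1*(-5))/Y)*sqrt(Y))*Y = (((7 + 5)/Y)*sqrt(Y))*Y = ((12/Y)*sqrt(Y))*Y = (12/sqrt(Y))*Y = 12*sqrt(Y))
(825 + m(B))*(-488) = (825 + 12*sqrt(23))*(-488) = -402600 - 5856*sqrt(23)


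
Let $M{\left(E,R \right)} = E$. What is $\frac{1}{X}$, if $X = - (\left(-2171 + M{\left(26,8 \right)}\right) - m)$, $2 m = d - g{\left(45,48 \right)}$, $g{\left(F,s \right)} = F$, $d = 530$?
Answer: $\frac{2}{4775} \approx 0.00041885$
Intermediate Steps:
$m = \frac{485}{2}$ ($m = \frac{530 - 45}{2} = \frac{1}{2} \cdot 485 = \frac{485}{2} \approx 242.5$)
$X = \frac{4775}{2}$ ($X = - (\left(-2171 + 26\right) - \frac{485}{2}) = - (-2145 - \frac{485}{2}) = \left(-1\right) \left(- \frac{4775}{2}\right) = \frac{4775}{2} \approx 2387.5$)
$\frac{1}{X} = \frac{1}{\frac{4775}{2}} = \frac{2}{4775}$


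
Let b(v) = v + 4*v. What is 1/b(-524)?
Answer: -1/2620 ≈ -0.00038168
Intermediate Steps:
b(v) = 5*v
1/b(-524) = 1/(5*(-524)) = 1/(-2620) = -1/2620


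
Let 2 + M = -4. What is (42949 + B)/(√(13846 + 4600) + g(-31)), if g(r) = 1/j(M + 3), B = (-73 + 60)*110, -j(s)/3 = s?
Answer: -373671/1494125 + 3363039*√18446/1494125 ≈ 305.45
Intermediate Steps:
M = -6 (M = -2 - 4 = -6)
j(s) = -3*s
B = -1430 (B = -13*110 = -1430)
g(r) = ⅑ (g(r) = 1/(-3*(-6 + 3)) = 1/(-3*(-3)) = 1/9 = ⅑)
(42949 + B)/(√(13846 + 4600) + g(-31)) = (42949 - 1430)/(√(13846 + 4600) + ⅑) = 41519/(√18446 + ⅑) = 41519/(⅑ + √18446)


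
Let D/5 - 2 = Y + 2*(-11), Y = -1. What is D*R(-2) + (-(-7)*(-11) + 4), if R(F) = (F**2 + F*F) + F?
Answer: -703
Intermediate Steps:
R(F) = F + 2*F**2 (R(F) = (F**2 + F**2) + F = 2*F**2 + F = F + 2*F**2)
D = -105 (D = 10 + 5*(-1 + 2*(-11)) = 10 + 5*(-1 - 22) = 10 + 5*(-23) = 10 - 115 = -105)
D*R(-2) + (-(-7)*(-11) + 4) = -(-210)*(1 + 2*(-2)) + (-(-7)*(-11) + 4) = -(-210)*(1 - 4) + (-7*11 + 4) = -(-210)*(-3) + (-77 + 4) = -105*6 - 73 = -630 - 73 = -703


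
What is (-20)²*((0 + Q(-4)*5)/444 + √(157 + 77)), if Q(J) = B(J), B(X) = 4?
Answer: 2000/111 + 1200*√26 ≈ 6136.8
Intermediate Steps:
Q(J) = 4
(-20)²*((0 + Q(-4)*5)/444 + √(157 + 77)) = (-20)²*((0 + 4*5)/444 + √(157 + 77)) = 400*((0 + 20)*(1/444) + √234) = 400*(20*(1/444) + 3*√26) = 400*(5/111 + 3*√26) = 2000/111 + 1200*√26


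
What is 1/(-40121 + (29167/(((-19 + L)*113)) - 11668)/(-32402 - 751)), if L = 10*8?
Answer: -228523629/9168516120752 ≈ -2.4925e-5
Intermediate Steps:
L = 80
1/(-40121 + (29167/(((-19 + L)*113)) - 11668)/(-32402 - 751)) = 1/(-40121 + (29167/(((-19 + 80)*113)) - 11668)/(-32402 - 751)) = 1/(-40121 + (29167/((61*113)) - 11668)/(-33153)) = 1/(-40121 + (29167/6893 - 11668)*(-1/33153)) = 1/(-40121 - 80398357/6893*(-1/33153)) = 1/(-40121 + 80398357/228523629) = 1/(-9168516120752/228523629) = -228523629/9168516120752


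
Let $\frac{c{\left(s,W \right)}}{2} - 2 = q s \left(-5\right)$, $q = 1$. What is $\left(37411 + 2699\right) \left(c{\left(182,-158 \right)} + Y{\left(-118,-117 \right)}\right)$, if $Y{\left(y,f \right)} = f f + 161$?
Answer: $482683740$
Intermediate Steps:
$Y{\left(y,f \right)} = 161 + f^{2}$ ($Y{\left(y,f \right)} = f^{2} + 161 = 161 + f^{2}$)
$c{\left(s,W \right)} = 4 - 10 s$ ($c{\left(s,W \right)} = 4 + 2 \cdot 1 s \left(-5\right) = 4 + 2 s \left(-5\right) = 4 + 2 \left(- 5 s\right) = 4 - 10 s$)
$\left(37411 + 2699\right) \left(c{\left(182,-158 \right)} + Y{\left(-118,-117 \right)}\right) = \left(37411 + 2699\right) \left(\left(4 - 1820\right) + \left(161 + \left(-117\right)^{2}\right)\right) = 40110 \left(\left(4 - 1820\right) + \left(161 + 13689\right)\right) = 40110 \left(-1816 + 13850\right) = 40110 \cdot 12034 = 482683740$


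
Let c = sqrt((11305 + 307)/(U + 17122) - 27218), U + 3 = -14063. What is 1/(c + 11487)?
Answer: 8776068/100831484765 - 2*I*sqrt(3971204959)/100831484765 ≈ 8.7037e-5 - 1.25e-6*I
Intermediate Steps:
U = -14066 (U = -3 - 14063 = -14066)
c = I*sqrt(3971204959)/382 (c = sqrt((11305 + 307)/(-14066 + 17122) - 27218) = sqrt(11612/3056 - 27218) = sqrt(11612*(1/3056) - 27218) = sqrt(2903/764 - 27218) = sqrt(-20791649/764) = I*sqrt(3971204959)/382 ≈ 164.97*I)
1/(c + 11487) = 1/(I*sqrt(3971204959)/382 + 11487) = 1/(11487 + I*sqrt(3971204959)/382)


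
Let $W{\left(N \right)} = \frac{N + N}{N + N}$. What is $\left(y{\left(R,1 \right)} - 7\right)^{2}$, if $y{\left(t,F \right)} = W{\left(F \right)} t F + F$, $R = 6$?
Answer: $0$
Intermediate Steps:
$W{\left(N \right)} = 1$ ($W{\left(N \right)} = \frac{2 N}{2 N} = 2 N \frac{1}{2 N} = 1$)
$y{\left(t,F \right)} = F + F t$ ($y{\left(t,F \right)} = 1 t F + F = t F + F = F t + F = F + F t$)
$\left(y{\left(R,1 \right)} - 7\right)^{2} = \left(1 \left(1 + 6\right) - 7\right)^{2} = \left(1 \cdot 7 - 7\right)^{2} = \left(7 - 7\right)^{2} = 0^{2} = 0$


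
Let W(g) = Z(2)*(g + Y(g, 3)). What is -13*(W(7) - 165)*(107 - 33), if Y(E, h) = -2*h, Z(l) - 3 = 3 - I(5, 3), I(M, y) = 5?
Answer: 157768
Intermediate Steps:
Z(l) = 1 (Z(l) = 3 + (3 - 1*5) = 3 + (3 - 5) = 3 - 2 = 1)
W(g) = -6 + g (W(g) = 1*(g - 2*3) = 1*(g - 6) = 1*(-6 + g) = -6 + g)
-13*(W(7) - 165)*(107 - 33) = -13*((-6 + 7) - 165)*(107 - 33) = -13*(1 - 165)*74 = -(-2132)*74 = -13*(-12136) = 157768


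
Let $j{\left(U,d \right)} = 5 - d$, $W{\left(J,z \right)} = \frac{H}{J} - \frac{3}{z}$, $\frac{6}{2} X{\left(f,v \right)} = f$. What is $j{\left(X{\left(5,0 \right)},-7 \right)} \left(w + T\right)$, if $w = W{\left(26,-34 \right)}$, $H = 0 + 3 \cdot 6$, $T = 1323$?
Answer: $\frac{3510666}{221} \approx 15885.0$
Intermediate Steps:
$X{\left(f,v \right)} = \frac{f}{3}$
$H = 18$ ($H = 0 + 18 = 18$)
$W{\left(J,z \right)} = - \frac{3}{z} + \frac{18}{J}$ ($W{\left(J,z \right)} = \frac{18}{J} - \frac{3}{z} = - \frac{3}{z} + \frac{18}{J}$)
$w = \frac{345}{442}$ ($w = - \frac{3}{-34} + \frac{18}{26} = \left(-3\right) \left(- \frac{1}{34}\right) + 18 \cdot \frac{1}{26} = \frac{3}{34} + \frac{9}{13} = \frac{345}{442} \approx 0.78054$)
$j{\left(X{\left(5,0 \right)},-7 \right)} \left(w + T\right) = \left(5 - -7\right) \left(\frac{345}{442} + 1323\right) = \left(5 + 7\right) \frac{585111}{442} = 12 \cdot \frac{585111}{442} = \frac{3510666}{221}$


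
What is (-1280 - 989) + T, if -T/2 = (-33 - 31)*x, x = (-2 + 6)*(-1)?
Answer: -2781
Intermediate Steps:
x = -4 (x = 4*(-1) = -4)
T = -512 (T = -2*(-33 - 31)*(-4) = -(-128)*(-4) = -2*256 = -512)
(-1280 - 989) + T = (-1280 - 989) - 512 = -2269 - 512 = -2781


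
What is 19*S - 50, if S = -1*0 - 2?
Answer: -88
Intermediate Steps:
S = -2 (S = 0 - 2 = -2)
19*S - 50 = 19*(-2) - 50 = -38 - 50 = -88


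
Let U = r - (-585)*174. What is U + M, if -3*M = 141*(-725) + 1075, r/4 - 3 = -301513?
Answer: -3211600/3 ≈ -1.0705e+6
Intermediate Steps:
r = -1206040 (r = 12 + 4*(-301513) = 12 - 1206052 = -1206040)
U = -1104250 (U = -1206040 - (-585)*174 = -1206040 - 1*(-101790) = -1206040 + 101790 = -1104250)
M = 101150/3 (M = -(141*(-725) + 1075)/3 = -(-102225 + 1075)/3 = -⅓*(-101150) = 101150/3 ≈ 33717.)
U + M = -1104250 + 101150/3 = -3211600/3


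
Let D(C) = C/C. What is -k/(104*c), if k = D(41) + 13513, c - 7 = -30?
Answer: 6757/1196 ≈ 5.6497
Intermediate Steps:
c = -23 (c = 7 - 30 = -23)
D(C) = 1
k = 13514 (k = 1 + 13513 = 13514)
-k/(104*c) = -13514/(104*(-23)) = -13514/(-2392) = -13514*(-1)/2392 = -1*(-6757/1196) = 6757/1196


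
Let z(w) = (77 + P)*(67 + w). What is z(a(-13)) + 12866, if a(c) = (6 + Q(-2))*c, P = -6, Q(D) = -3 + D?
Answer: 16700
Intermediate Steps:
a(c) = c (a(c) = (6 + (-3 - 2))*c = (6 - 5)*c = 1*c = c)
z(w) = 4757 + 71*w (z(w) = (77 - 6)*(67 + w) = 71*(67 + w) = 4757 + 71*w)
z(a(-13)) + 12866 = (4757 + 71*(-13)) + 12866 = (4757 - 923) + 12866 = 3834 + 12866 = 16700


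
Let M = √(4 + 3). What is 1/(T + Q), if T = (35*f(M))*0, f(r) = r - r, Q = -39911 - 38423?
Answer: -1/78334 ≈ -1.2766e-5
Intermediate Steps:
Q = -78334
M = √7 ≈ 2.6458
f(r) = 0
T = 0 (T = (35*0)*0 = 0*0 = 0)
1/(T + Q) = 1/(0 - 78334) = 1/(-78334) = -1/78334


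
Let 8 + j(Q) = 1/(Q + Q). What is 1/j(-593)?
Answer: -1186/9489 ≈ -0.12499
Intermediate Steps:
j(Q) = -8 + 1/(2*Q) (j(Q) = -8 + 1/(Q + Q) = -8 + 1/(2*Q))
1/j(-593) = 1/(-8 + (1/2)/(-593)) = 1/(-8 + (1/2)*(-1/593)) = 1/(-8 - 1/1186) = 1/(-9489/1186) = -1186/9489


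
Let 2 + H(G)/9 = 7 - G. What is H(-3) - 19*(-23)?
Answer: 509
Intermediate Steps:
H(G) = 45 - 9*G (H(G) = -18 + 9*(7 - G) = -18 + (63 - 9*G) = 45 - 9*G)
H(-3) - 19*(-23) = (45 - 9*(-3)) - 19*(-23) = (45 + 27) + 437 = 72 + 437 = 509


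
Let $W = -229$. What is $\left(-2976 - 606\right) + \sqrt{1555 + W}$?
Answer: $-3582 + \sqrt{1326} \approx -3545.6$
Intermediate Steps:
$\left(-2976 - 606\right) + \sqrt{1555 + W} = \left(-2976 - 606\right) + \sqrt{1555 - 229} = -3582 + \sqrt{1326}$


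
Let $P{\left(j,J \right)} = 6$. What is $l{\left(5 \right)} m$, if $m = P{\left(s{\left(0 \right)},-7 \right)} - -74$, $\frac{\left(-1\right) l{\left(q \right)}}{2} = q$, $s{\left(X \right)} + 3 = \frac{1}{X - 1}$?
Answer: $-800$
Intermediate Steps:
$s{\left(X \right)} = -3 + \frac{1}{-1 + X}$ ($s{\left(X \right)} = -3 + \frac{1}{X - 1} = -3 + \frac{1}{-1 + X}$)
$l{\left(q \right)} = - 2 q$
$m = 80$ ($m = 6 - -74 = 6 + 74 = 80$)
$l{\left(5 \right)} m = \left(-2\right) 5 \cdot 80 = \left(-10\right) 80 = -800$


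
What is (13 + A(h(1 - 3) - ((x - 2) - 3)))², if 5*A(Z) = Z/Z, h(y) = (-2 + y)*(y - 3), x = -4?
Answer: 4356/25 ≈ 174.24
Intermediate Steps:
h(y) = (-3 + y)*(-2 + y) (h(y) = (-2 + y)*(-3 + y) = (-3 + y)*(-2 + y))
A(Z) = ⅕ (A(Z) = (Z/Z)/5 = (⅕)*1 = ⅕)
(13 + A(h(1 - 3) - ((x - 2) - 3)))² = (13 + ⅕)² = (66/5)² = 4356/25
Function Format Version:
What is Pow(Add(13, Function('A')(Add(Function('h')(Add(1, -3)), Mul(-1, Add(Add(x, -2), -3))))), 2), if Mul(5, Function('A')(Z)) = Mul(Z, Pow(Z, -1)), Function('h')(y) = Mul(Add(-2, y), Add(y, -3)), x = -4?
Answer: Rational(4356, 25) ≈ 174.24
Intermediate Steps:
Function('h')(y) = Mul(Add(-3, y), Add(-2, y)) (Function('h')(y) = Mul(Add(-2, y), Add(-3, y)) = Mul(Add(-3, y), Add(-2, y)))
Function('A')(Z) = Rational(1, 5) (Function('A')(Z) = Mul(Rational(1, 5), Mul(Z, Pow(Z, -1))) = Mul(Rational(1, 5), 1) = Rational(1, 5))
Pow(Add(13, Function('A')(Add(Function('h')(Add(1, -3)), Mul(-1, Add(Add(x, -2), -3))))), 2) = Pow(Add(13, Rational(1, 5)), 2) = Pow(Rational(66, 5), 2) = Rational(4356, 25)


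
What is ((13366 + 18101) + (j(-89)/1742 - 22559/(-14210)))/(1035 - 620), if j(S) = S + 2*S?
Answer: 194740989412/2568208825 ≈ 75.828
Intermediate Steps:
j(S) = 3*S
((13366 + 18101) + (j(-89)/1742 - 22559/(-14210)))/(1035 - 620) = ((13366 + 18101) + ((3*(-89))/1742 - 22559/(-14210)))/(1035 - 620) = (31467 + (-267*1/1742 - 22559*(-1/14210)))/415 = (31467 + (-267/1742 + 22559/14210))*(1/415) = (31467 + 8875927/6188455)*(1/415) = (194740989412/6188455)*(1/415) = 194740989412/2568208825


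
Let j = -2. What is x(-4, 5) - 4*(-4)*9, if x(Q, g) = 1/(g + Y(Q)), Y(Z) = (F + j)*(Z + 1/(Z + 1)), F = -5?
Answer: 15267/106 ≈ 144.03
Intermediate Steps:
Y(Z) = -7*Z - 7/(1 + Z) (Y(Z) = (-5 - 2)*(Z + 1/(Z + 1)) = -7*(Z + 1/(1 + Z)) = -7*Z - 7/(1 + Z))
x(Q, g) = 1/(g + 7*(-1 - Q - Q²)/(1 + Q))
x(-4, 5) - 4*(-4)*9 = (1 - 4)/(-7 - 7*(-4) - 7*(-4)² + 5*(1 - 4)) - 4*(-4)*9 = -3/(-7 + 28 - 7*16 + 5*(-3)) + 16*9 = -3/(-7 + 28 - 112 - 15) + 144 = -3/(-106) + 144 = -1/106*(-3) + 144 = 3/106 + 144 = 15267/106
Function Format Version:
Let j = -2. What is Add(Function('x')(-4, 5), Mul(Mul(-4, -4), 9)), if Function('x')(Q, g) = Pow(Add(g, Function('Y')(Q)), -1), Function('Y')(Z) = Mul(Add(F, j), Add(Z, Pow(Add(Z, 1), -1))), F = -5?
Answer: Rational(15267, 106) ≈ 144.03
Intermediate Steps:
Function('Y')(Z) = Add(Mul(-7, Z), Mul(-7, Pow(Add(1, Z), -1))) (Function('Y')(Z) = Mul(Add(-5, -2), Add(Z, Pow(Add(Z, 1), -1))) = Mul(-7, Add(Z, Pow(Add(1, Z), -1))) = Add(Mul(-7, Z), Mul(-7, Pow(Add(1, Z), -1))))
Function('x')(Q, g) = Pow(Add(g, Mul(7, Pow(Add(1, Q), -1), Add(-1, Mul(-1, Q), Mul(-1, Pow(Q, 2))))), -1)
Add(Function('x')(-4, 5), Mul(Mul(-4, -4), 9)) = Add(Mul(Pow(Add(-7, Mul(-7, -4), Mul(-7, Pow(-4, 2)), Mul(5, Add(1, -4))), -1), Add(1, -4)), Mul(Mul(-4, -4), 9)) = Add(Mul(Pow(Add(-7, 28, Mul(-7, 16), Mul(5, -3)), -1), -3), Mul(16, 9)) = Add(Mul(Pow(Add(-7, 28, -112, -15), -1), -3), 144) = Add(Mul(Pow(-106, -1), -3), 144) = Add(Mul(Rational(-1, 106), -3), 144) = Add(Rational(3, 106), 144) = Rational(15267, 106)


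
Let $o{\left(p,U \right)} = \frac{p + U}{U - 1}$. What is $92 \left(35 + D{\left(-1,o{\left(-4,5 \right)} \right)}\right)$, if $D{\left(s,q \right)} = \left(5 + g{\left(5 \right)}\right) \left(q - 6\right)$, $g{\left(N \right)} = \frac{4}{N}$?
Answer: $\frac{759}{5} \approx 151.8$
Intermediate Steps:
$o{\left(p,U \right)} = \frac{U + p}{-1 + U}$
$D{\left(s,q \right)} = - \frac{174}{5} + \frac{29 q}{5}$ ($D{\left(s,q \right)} = \left(5 + \frac{4}{5}\right) \left(q - 6\right) = \left(5 + 4 \cdot \frac{1}{5}\right) \left(-6 + q\right) = \left(5 + \frac{4}{5}\right) \left(-6 + q\right) = \frac{29 \left(-6 + q\right)}{5} = - \frac{174}{5} + \frac{29 q}{5}$)
$92 \left(35 + D{\left(-1,o{\left(-4,5 \right)} \right)}\right) = 92 \left(35 - \left(\frac{174}{5} - \frac{29 \frac{5 - 4}{-1 + 5}}{5}\right)\right) = 92 \left(35 - \left(\frac{174}{5} - \frac{29 \cdot \frac{1}{4} \cdot 1}{5}\right)\right) = 92 \left(35 + \left(- \frac{174}{5} + \frac{29}{5} \cdot \frac{1}{4}\right)\right) = 92 \left(35 + \left(- \frac{174}{5} + \frac{29}{20}\right)\right) = 92 \left(35 - \frac{667}{20}\right) = 92 \cdot \frac{33}{20} = \frac{759}{5}$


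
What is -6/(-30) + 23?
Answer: 116/5 ≈ 23.200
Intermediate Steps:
-6/(-30) + 23 = -1/30*(-6) + 23 = ⅕ + 23 = 116/5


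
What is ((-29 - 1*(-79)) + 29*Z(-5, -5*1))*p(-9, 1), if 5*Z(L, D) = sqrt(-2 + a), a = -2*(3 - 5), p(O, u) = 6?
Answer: 300 + 174*sqrt(2)/5 ≈ 349.21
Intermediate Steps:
a = 4 (a = -2*(-2) = 4)
Z(L, D) = sqrt(2)/5 (Z(L, D) = sqrt(-2 + 4)/5 = sqrt(2)/5)
((-29 - 1*(-79)) + 29*Z(-5, -5*1))*p(-9, 1) = ((-29 - 1*(-79)) + 29*(sqrt(2)/5))*6 = ((-29 + 79) + 29*sqrt(2)/5)*6 = (50 + 29*sqrt(2)/5)*6 = 300 + 174*sqrt(2)/5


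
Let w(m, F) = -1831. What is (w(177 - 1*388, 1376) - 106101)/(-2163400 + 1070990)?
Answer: 4906/49655 ≈ 0.098802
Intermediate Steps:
(w(177 - 1*388, 1376) - 106101)/(-2163400 + 1070990) = (-1831 - 106101)/(-2163400 + 1070990) = -107932/(-1092410) = -107932*(-1/1092410) = 4906/49655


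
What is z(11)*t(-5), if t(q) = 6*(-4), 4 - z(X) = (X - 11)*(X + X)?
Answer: -96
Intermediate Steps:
z(X) = 4 - 2*X*(-11 + X) (z(X) = 4 - (X - 11)*(X + X) = 4 - (-11 + X)*2*X = 4 - 2*X*(-11 + X))
t(q) = -24
z(11)*t(-5) = (4 - 2*11**2 + 22*11)*(-24) = (4 - 2*121 + 242)*(-24) = (4 - 242 + 242)*(-24) = 4*(-24) = -96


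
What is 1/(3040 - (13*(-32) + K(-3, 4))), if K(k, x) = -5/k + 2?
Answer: 3/10357 ≈ 0.00028966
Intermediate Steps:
K(k, x) = 2 - 5/k
1/(3040 - (13*(-32) + K(-3, 4))) = 1/(3040 - (13*(-32) + (2 - 5/(-3)))) = 1/(3040 - (-416 + (2 - 5*(-⅓)))) = 1/(3040 - (-416 + (2 + 5/3))) = 1/(3040 - (-416 + 11/3)) = 1/(3040 - 1*(-1237/3)) = 1/(3040 + 1237/3) = 1/(10357/3) = 3/10357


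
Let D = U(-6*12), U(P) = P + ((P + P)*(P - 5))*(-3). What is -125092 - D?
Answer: -91756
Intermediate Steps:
U(P) = P - 6*P*(-5 + P) (U(P) = P + ((2*P)*(-5 + P))*(-3) = P + (2*P*(-5 + P))*(-3) = P - 6*P*(-5 + P))
D = -33336 (D = (-6*12)*(31 - (-36)*12) = -72*(31 - 6*(-72)) = -72*(31 + 432) = -72*463 = -33336)
-125092 - D = -125092 - 1*(-33336) = -125092 + 33336 = -91756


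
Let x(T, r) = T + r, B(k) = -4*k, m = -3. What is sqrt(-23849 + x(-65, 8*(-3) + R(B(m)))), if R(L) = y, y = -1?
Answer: I*sqrt(23939) ≈ 154.72*I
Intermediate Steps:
R(L) = -1
sqrt(-23849 + x(-65, 8*(-3) + R(B(m)))) = sqrt(-23849 + (-65 + (8*(-3) - 1))) = sqrt(-23849 + (-65 + (-24 - 1))) = sqrt(-23849 + (-65 - 25)) = sqrt(-23849 - 90) = sqrt(-23939) = I*sqrt(23939)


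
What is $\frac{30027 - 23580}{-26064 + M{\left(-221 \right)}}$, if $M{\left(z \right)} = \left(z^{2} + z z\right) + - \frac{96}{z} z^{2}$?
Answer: $\frac{921}{13262} \approx 0.069447$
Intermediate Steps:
$M{\left(z \right)} = - 96 z + 2 z^{2}$ ($M{\left(z \right)} = \left(z^{2} + z^{2}\right) - 96 z = 2 z^{2} - 96 z = - 96 z + 2 z^{2}$)
$\frac{30027 - 23580}{-26064 + M{\left(-221 \right)}} = \frac{30027 - 23580}{-26064 + 2 \left(-221\right) \left(-48 - 221\right)} = \frac{6447}{-26064 + 2 \left(-221\right) \left(-269\right)} = \frac{6447}{-26064 + 118898} = \frac{6447}{92834} = 6447 \cdot \frac{1}{92834} = \frac{921}{13262}$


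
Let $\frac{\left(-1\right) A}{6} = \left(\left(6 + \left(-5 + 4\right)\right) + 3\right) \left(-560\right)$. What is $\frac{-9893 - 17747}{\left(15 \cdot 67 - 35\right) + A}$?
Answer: $- \frac{2764}{2785} \approx -0.99246$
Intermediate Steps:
$A = 26880$ ($A = - 6 \left(\left(6 + \left(-5 + 4\right)\right) + 3\right) \left(-560\right) = - 6 \left(\left(6 - 1\right) + 3\right) \left(-560\right) = - 6 \left(5 + 3\right) \left(-560\right) = - 6 \cdot 8 \left(-560\right) = \left(-6\right) \left(-4480\right) = 26880$)
$\frac{-9893 - 17747}{\left(15 \cdot 67 - 35\right) + A} = \frac{-9893 - 17747}{\left(15 \cdot 67 - 35\right) + 26880} = - \frac{27640}{\left(1005 - 35\right) + 26880} = - \frac{27640}{970 + 26880} = - \frac{27640}{27850} = \left(-27640\right) \frac{1}{27850} = - \frac{2764}{2785}$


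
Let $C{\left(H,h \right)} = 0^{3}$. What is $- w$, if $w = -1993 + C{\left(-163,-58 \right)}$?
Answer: $1993$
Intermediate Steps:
$C{\left(H,h \right)} = 0$
$w = -1993$ ($w = -1993 + 0 = -1993$)
$- w = \left(-1\right) \left(-1993\right) = 1993$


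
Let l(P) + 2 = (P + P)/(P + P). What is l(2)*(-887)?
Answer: 887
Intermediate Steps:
l(P) = -1 (l(P) = -2 + (P + P)/(P + P) = -2 + (2*P)/((2*P)) = -2 + (2*P)*(1/(2*P)) = -2 + 1 = -1)
l(2)*(-887) = -1*(-887) = 887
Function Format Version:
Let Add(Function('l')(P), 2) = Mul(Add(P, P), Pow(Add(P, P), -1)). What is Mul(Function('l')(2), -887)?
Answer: 887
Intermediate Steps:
Function('l')(P) = -1 (Function('l')(P) = Add(-2, Mul(Add(P, P), Pow(Add(P, P), -1))) = Add(-2, Mul(Mul(2, P), Pow(Mul(2, P), -1))) = Add(-2, Mul(Mul(2, P), Mul(Rational(1, 2), Pow(P, -1)))) = Add(-2, 1) = -1)
Mul(Function('l')(2), -887) = Mul(-1, -887) = 887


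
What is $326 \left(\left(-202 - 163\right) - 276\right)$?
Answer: $-208966$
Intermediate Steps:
$326 \left(\left(-202 - 163\right) - 276\right) = 326 \left(-365 - 276\right) = 326 \left(-641\right) = -208966$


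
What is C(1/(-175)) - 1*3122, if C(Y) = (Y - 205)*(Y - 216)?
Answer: 1260537426/30625 ≈ 41160.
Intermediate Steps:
C(Y) = (-216 + Y)*(-205 + Y) (C(Y) = (-205 + Y)*(-216 + Y) = (-216 + Y)*(-205 + Y))
C(1/(-175)) - 1*3122 = (44280 + (1/(-175))² - 421/(-175)) - 1*3122 = (44280 + (-1/175)² - 421*(-1/175)) - 3122 = (44280 + 1/30625 + 421/175) - 3122 = 1356148676/30625 - 3122 = 1260537426/30625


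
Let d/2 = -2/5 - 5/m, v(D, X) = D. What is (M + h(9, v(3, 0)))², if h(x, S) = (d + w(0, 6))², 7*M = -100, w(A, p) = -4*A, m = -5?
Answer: 5053504/30625 ≈ 165.01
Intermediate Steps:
M = -100/7 (M = (⅐)*(-100) = -100/7 ≈ -14.286)
d = 6/5 (d = 2*(-2/5 - 5/(-5)) = 2*(-2*⅕ - 5*(-⅕)) = 2*(-⅖ + 1) = 2*(⅗) = 6/5 ≈ 1.2000)
h(x, S) = 36/25 (h(x, S) = (6/5 - 4*0)² = (6/5 + 0)² = (6/5)² = 36/25)
(M + h(9, v(3, 0)))² = (-100/7 + 36/25)² = (-2248/175)² = 5053504/30625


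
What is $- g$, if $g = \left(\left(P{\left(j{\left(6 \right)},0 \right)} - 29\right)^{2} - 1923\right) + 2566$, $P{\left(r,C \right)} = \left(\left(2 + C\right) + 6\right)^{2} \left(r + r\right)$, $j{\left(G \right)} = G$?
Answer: $-546764$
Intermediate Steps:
$P{\left(r,C \right)} = 2 r \left(8 + C\right)^{2}$ ($P{\left(r,C \right)} = \left(8 + C\right)^{2} \cdot 2 r = 2 r \left(8 + C\right)^{2}$)
$g = 546764$ ($g = \left(\left(2 \cdot 6 \left(8 + 0\right)^{2} - 29\right)^{2} - 1923\right) + 2566 = \left(\left(2 \cdot 6 \cdot 8^{2} - 29\right)^{2} - 1923\right) + 2566 = \left(\left(2 \cdot 6 \cdot 64 - 29\right)^{2} - 1923\right) + 2566 = \left(\left(768 - 29\right)^{2} - 1923\right) + 2566 = \left(739^{2} - 1923\right) + 2566 = \left(546121 - 1923\right) + 2566 = 544198 + 2566 = 546764$)
$- g = \left(-1\right) 546764 = -546764$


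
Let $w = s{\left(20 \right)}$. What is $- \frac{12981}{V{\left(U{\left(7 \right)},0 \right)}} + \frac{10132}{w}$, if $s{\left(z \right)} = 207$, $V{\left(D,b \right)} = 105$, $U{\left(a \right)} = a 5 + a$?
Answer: $- \frac{541069}{7245} \approx -74.682$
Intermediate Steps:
$U{\left(a \right)} = 6 a$ ($U{\left(a \right)} = 5 a + a = 6 a$)
$w = 207$
$- \frac{12981}{V{\left(U{\left(7 \right)},0 \right)}} + \frac{10132}{w} = - \frac{12981}{105} + \frac{10132}{207} = \left(-12981\right) \frac{1}{105} + 10132 \cdot \frac{1}{207} = - \frac{4327}{35} + \frac{10132}{207} = - \frac{541069}{7245}$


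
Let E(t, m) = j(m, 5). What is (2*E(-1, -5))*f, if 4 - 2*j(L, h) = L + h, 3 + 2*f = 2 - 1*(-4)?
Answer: 6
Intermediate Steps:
f = 3/2 (f = -3/2 + (2 - 1*(-4))/2 = -3/2 + (2 + 4)/2 = -3/2 + (½)*6 = -3/2 + 3 = 3/2 ≈ 1.5000)
j(L, h) = 2 - L/2 - h/2 (j(L, h) = 2 - (L + h)/2 = 2 + (-L/2 - h/2) = 2 - L/2 - h/2)
E(t, m) = -½ - m/2 (E(t, m) = 2 - m/2 - ½*5 = 2 - m/2 - 5/2 = -½ - m/2)
(2*E(-1, -5))*f = (2*(-½ - ½*(-5)))*(3/2) = (2*(-½ + 5/2))*(3/2) = (2*2)*(3/2) = 4*(3/2) = 6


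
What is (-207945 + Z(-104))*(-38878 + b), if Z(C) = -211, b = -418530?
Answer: 95212219648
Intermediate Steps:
(-207945 + Z(-104))*(-38878 + b) = (-207945 - 211)*(-38878 - 418530) = -208156*(-457408) = 95212219648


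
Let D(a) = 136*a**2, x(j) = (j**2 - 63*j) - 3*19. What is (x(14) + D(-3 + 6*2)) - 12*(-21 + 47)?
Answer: 9961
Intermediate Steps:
x(j) = -57 + j**2 - 63*j (x(j) = (j**2 - 63*j) - 57 = -57 + j**2 - 63*j)
(x(14) + D(-3 + 6*2)) - 12*(-21 + 47) = ((-57 + 14**2 - 63*14) + 136*(-3 + 6*2)**2) - 12*(-21 + 47) = ((-57 + 196 - 882) + 136*(-3 + 12)**2) - 12*26 = (-743 + 136*9**2) - 312 = (-743 + 136*81) - 312 = (-743 + 11016) - 312 = 10273 - 312 = 9961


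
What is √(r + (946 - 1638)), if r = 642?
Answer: 5*I*√2 ≈ 7.0711*I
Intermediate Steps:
√(r + (946 - 1638)) = √(642 + (946 - 1638)) = √(642 - 692) = √(-50) = 5*I*√2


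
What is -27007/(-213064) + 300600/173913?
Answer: 22914635597/12351533144 ≈ 1.8552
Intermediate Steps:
-27007/(-213064) + 300600/173913 = -27007*(-1/213064) + 300600*(1/173913) = 27007/213064 + 100200/57971 = 22914635597/12351533144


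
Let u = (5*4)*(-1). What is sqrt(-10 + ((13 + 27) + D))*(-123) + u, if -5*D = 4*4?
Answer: -20 - 123*sqrt(670)/5 ≈ -656.75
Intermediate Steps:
u = -20 (u = 20*(-1) = -20)
D = -16/5 (D = -4*4/5 = -1/5*16 = -16/5 ≈ -3.2000)
sqrt(-10 + ((13 + 27) + D))*(-123) + u = sqrt(-10 + ((13 + 27) - 16/5))*(-123) - 20 = sqrt(-10 + (40 - 16/5))*(-123) - 20 = sqrt(-10 + 184/5)*(-123) - 20 = sqrt(134/5)*(-123) - 20 = (sqrt(670)/5)*(-123) - 20 = -123*sqrt(670)/5 - 20 = -20 - 123*sqrt(670)/5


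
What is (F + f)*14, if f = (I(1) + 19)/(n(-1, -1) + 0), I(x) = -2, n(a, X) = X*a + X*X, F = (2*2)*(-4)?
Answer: -105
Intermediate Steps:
F = -16 (F = 4*(-4) = -16)
n(a, X) = X² + X*a (n(a, X) = X*a + X² = X² + X*a)
f = 17/2 (f = (-2 + 19)/(-(-1 - 1) + 0) = 17/(-1*(-2) + 0) = 17/(2 + 0) = 17/2 ≈ 8.5000)
(F + f)*14 = (-16 + 17/2)*14 = -15/2*14 = -105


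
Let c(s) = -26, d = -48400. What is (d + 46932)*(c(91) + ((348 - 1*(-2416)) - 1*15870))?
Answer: 19277776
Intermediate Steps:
(d + 46932)*(c(91) + ((348 - 1*(-2416)) - 1*15870)) = (-48400 + 46932)*(-26 + ((348 - 1*(-2416)) - 1*15870)) = -1468*(-26 + ((348 + 2416) - 15870)) = -1468*(-26 + (2764 - 15870)) = -1468*(-26 - 13106) = -1468*(-13132) = 19277776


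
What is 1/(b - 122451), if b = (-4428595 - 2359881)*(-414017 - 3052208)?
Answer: 1/23530385100649 ≈ 4.2498e-14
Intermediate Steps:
b = 23530385223100 (b = -6788476*(-3466225) = 23530385223100)
1/(b - 122451) = 1/(23530385223100 - 122451) = 1/23530385100649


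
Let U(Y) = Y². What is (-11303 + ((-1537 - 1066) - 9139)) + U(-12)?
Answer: -22901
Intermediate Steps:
(-11303 + ((-1537 - 1066) - 9139)) + U(-12) = (-11303 + ((-1537 - 1066) - 9139)) + (-12)² = (-11303 + (-2603 - 9139)) + 144 = (-11303 - 11742) + 144 = -23045 + 144 = -22901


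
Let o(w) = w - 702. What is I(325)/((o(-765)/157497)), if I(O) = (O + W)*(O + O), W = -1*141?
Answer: -6278880400/489 ≈ -1.2840e+7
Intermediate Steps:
W = -141
o(w) = -702 + w
I(O) = 2*O*(-141 + O) (I(O) = (O - 141)*(O + O) = (-141 + O)*(2*O) = 2*O*(-141 + O))
I(325)/((o(-765)/157497)) = (2*325*(-141 + 325))/(((-702 - 765)/157497)) = (2*325*184)/((-1467*1/157497)) = 119600/(-489/52499) = 119600*(-52499/489) = -6278880400/489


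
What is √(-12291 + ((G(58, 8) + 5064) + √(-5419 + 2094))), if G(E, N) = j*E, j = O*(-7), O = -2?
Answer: √(-6415 + 5*I*√133) ≈ 0.36 + 80.094*I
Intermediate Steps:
j = 14 (j = -2*(-7) = 14)
G(E, N) = 14*E
√(-12291 + ((G(58, 8) + 5064) + √(-5419 + 2094))) = √(-12291 + ((14*58 + 5064) + √(-5419 + 2094))) = √(-12291 + ((812 + 5064) + √(-3325))) = √(-12291 + (5876 + 5*I*√133)) = √(-6415 + 5*I*√133)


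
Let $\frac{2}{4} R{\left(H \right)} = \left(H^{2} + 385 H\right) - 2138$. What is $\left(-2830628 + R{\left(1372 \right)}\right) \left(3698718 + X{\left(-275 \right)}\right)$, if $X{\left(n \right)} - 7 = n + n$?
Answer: $7345699795200$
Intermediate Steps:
$X{\left(n \right)} = 7 + 2 n$ ($X{\left(n \right)} = 7 + \left(n + n\right) = 7 + 2 n$)
$R{\left(H \right)} = -4276 + 2 H^{2} + 770 H$ ($R{\left(H \right)} = 2 \left(\left(H^{2} + 385 H\right) - 2138\right) = 2 \left(-2138 + H^{2} + 385 H\right) = -4276 + 2 H^{2} + 770 H$)
$\left(-2830628 + R{\left(1372 \right)}\right) \left(3698718 + X{\left(-275 \right)}\right) = \left(-2830628 + \left(-4276 + 2 \cdot 1372^{2} + 770 \cdot 1372\right)\right) \left(3698718 + \left(7 + 2 \left(-275\right)\right)\right) = \left(-2830628 + \left(-4276 + 2 \cdot 1882384 + 1056440\right)\right) \left(3698718 + \left(7 - 550\right)\right) = \left(-2830628 + \left(-4276 + 3764768 + 1056440\right)\right) \left(3698718 - 543\right) = \left(-2830628 + 4816932\right) 3698175 = 1986304 \cdot 3698175 = 7345699795200$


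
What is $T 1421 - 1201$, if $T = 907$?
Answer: $1287646$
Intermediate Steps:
$T 1421 - 1201 = 907 \cdot 1421 - 1201 = 1288847 - 1201 = 1287646$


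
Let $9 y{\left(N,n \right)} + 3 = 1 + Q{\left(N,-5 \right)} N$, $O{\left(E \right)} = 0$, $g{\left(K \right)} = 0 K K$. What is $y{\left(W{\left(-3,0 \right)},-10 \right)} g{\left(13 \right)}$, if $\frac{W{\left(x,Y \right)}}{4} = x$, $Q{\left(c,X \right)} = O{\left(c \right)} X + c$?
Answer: $0$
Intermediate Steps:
$g{\left(K \right)} = 0$ ($g{\left(K \right)} = 0 K = 0$)
$Q{\left(c,X \right)} = c$ ($Q{\left(c,X \right)} = 0 X + c = 0 + c = c$)
$W{\left(x,Y \right)} = 4 x$
$y{\left(N,n \right)} = - \frac{2}{9} + \frac{N^{2}}{9}$ ($y{\left(N,n \right)} = - \frac{1}{3} + \frac{1 + N N}{9} = - \frac{1}{3} + \frac{1 + N^{2}}{9} = - \frac{1}{3} + \left(\frac{1}{9} + \frac{N^{2}}{9}\right) = - \frac{2}{9} + \frac{N^{2}}{9}$)
$y{\left(W{\left(-3,0 \right)},-10 \right)} g{\left(13 \right)} = \left(- \frac{2}{9} + \frac{\left(4 \left(-3\right)\right)^{2}}{9}\right) 0 = \left(- \frac{2}{9} + \frac{\left(-12\right)^{2}}{9}\right) 0 = \left(- \frac{2}{9} + \frac{1}{9} \cdot 144\right) 0 = \left(- \frac{2}{9} + 16\right) 0 = \frac{142}{9} \cdot 0 = 0$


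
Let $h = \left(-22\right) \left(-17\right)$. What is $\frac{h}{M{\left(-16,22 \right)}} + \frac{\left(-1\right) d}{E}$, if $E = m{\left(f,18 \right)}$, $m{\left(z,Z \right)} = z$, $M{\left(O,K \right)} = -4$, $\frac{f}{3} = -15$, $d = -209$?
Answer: $- \frac{8833}{90} \approx -98.144$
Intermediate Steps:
$f = -45$ ($f = 3 \left(-15\right) = -45$)
$E = -45$
$h = 374$
$\frac{h}{M{\left(-16,22 \right)}} + \frac{\left(-1\right) d}{E} = \frac{374}{-4} + \frac{\left(-1\right) \left(-209\right)}{-45} = 374 \left(- \frac{1}{4}\right) + 209 \left(- \frac{1}{45}\right) = - \frac{187}{2} - \frac{209}{45} = - \frac{8833}{90}$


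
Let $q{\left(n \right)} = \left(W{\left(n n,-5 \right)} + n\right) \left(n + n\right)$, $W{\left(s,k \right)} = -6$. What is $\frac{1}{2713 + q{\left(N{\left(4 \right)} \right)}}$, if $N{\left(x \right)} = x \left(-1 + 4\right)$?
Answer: $\frac{1}{2857} \approx 0.00035002$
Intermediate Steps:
$N{\left(x \right)} = 3 x$ ($N{\left(x \right)} = x 3 = 3 x$)
$q{\left(n \right)} = 2 n \left(-6 + n\right)$ ($q{\left(n \right)} = \left(-6 + n\right) \left(n + n\right) = \left(-6 + n\right) 2 n = 2 n \left(-6 + n\right)$)
$\frac{1}{2713 + q{\left(N{\left(4 \right)} \right)}} = \frac{1}{2713 + 2 \cdot 3 \cdot 4 \left(-6 + 3 \cdot 4\right)} = \frac{1}{2713 + 2 \cdot 12 \left(-6 + 12\right)} = \frac{1}{2713 + 2 \cdot 12 \cdot 6} = \frac{1}{2713 + 144} = \frac{1}{2857}$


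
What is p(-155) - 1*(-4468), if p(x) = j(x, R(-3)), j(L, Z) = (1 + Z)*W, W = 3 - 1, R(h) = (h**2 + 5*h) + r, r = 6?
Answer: 4470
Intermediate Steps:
R(h) = 6 + h**2 + 5*h (R(h) = (h**2 + 5*h) + 6 = 6 + h**2 + 5*h)
W = 2
j(L, Z) = 2 + 2*Z (j(L, Z) = (1 + Z)*2 = 2 + 2*Z)
p(x) = 2 (p(x) = 2 + 2*(6 + (-3)**2 + 5*(-3)) = 2 + 2*(6 + 9 - 15) = 2 + 2*0 = 2 + 0 = 2)
p(-155) - 1*(-4468) = 2 - 1*(-4468) = 2 + 4468 = 4470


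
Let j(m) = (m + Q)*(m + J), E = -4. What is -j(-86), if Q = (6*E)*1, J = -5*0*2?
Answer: -9460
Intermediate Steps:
J = 0 (J = 0*2 = 0)
Q = -24 (Q = (6*(-4))*1 = -24*1 = -24)
j(m) = m*(-24 + m) (j(m) = (m - 24)*(m + 0) = (-24 + m)*m = m*(-24 + m))
-j(-86) = -(-86)*(-24 - 86) = -(-86)*(-110) = -1*9460 = -9460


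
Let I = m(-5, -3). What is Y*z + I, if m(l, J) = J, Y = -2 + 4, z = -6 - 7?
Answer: -29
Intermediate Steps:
z = -13
Y = 2
I = -3
Y*z + I = 2*(-13) - 3 = -26 - 3 = -29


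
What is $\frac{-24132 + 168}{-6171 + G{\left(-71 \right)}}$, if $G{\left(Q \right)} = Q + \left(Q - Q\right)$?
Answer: $\frac{11982}{3121} \approx 3.8392$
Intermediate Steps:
$G{\left(Q \right)} = Q$ ($G{\left(Q \right)} = Q + 0 = Q$)
$\frac{-24132 + 168}{-6171 + G{\left(-71 \right)}} = \frac{-24132 + 168}{-6171 - 71} = - \frac{23964}{-6242} = \left(-23964\right) \left(- \frac{1}{6242}\right) = \frac{11982}{3121}$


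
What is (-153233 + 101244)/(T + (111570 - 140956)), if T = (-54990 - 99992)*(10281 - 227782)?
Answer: -51989/33708710596 ≈ -1.5423e-6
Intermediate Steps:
T = 33708739982 (T = -154982*(-217501) = 33708739982)
(-153233 + 101244)/(T + (111570 - 140956)) = (-153233 + 101244)/(33708739982 + (111570 - 140956)) = -51989/(33708739982 - 29386) = -51989/33708710596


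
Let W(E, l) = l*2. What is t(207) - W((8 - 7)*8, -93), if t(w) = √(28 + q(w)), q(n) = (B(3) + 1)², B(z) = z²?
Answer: 186 + 8*√2 ≈ 197.31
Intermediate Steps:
q(n) = 100 (q(n) = (3² + 1)² = (9 + 1)² = 10² = 100)
W(E, l) = 2*l
t(w) = 8*√2 (t(w) = √(28 + 100) = √128 = 8*√2)
t(207) - W((8 - 7)*8, -93) = 8*√2 - 2*(-93) = 8*√2 - 1*(-186) = 8*√2 + 186 = 186 + 8*√2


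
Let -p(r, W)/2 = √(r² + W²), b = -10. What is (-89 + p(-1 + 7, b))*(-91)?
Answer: 8099 + 364*√34 ≈ 10221.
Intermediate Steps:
p(r, W) = -2*√(W² + r²) (p(r, W) = -2*√(r² + W²) = -2*√(W² + r²))
(-89 + p(-1 + 7, b))*(-91) = (-89 - 2*√((-10)² + (-1 + 7)²))*(-91) = (-89 - 2*√(100 + 6²))*(-91) = (-89 - 2*√(100 + 36))*(-91) = (-89 - 4*√34)*(-91) = 8099 + 364*√34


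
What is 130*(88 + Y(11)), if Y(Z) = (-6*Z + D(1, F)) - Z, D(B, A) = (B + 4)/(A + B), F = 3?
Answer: 3185/2 ≈ 1592.5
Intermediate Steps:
D(B, A) = (4 + B)/(A + B)
Y(Z) = 5/4 - 7*Z (Y(Z) = (-6*Z + (4 + 1)/(3 + 1)) - Z = (-6*Z + 5/4) - Z = (5/4 - 6*Z) - Z = 5/4 - 7*Z)
130*(88 + Y(11)) = 130*(88 + (5/4 - 7*11)) = 130*(88 + (5/4 - 77)) = 130*(88 - 303/4) = 130*(49/4) = 3185/2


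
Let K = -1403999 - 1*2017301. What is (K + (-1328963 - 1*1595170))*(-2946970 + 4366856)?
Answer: -9009791480638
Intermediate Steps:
K = -3421300 (K = -1403999 - 2017301 = -3421300)
(K + (-1328963 - 1*1595170))*(-2946970 + 4366856) = (-3421300 + (-1328963 - 1*1595170))*(-2946970 + 4366856) = (-3421300 + (-1328963 - 1595170))*1419886 = (-3421300 - 2924133)*1419886 = -6345433*1419886 = -9009791480638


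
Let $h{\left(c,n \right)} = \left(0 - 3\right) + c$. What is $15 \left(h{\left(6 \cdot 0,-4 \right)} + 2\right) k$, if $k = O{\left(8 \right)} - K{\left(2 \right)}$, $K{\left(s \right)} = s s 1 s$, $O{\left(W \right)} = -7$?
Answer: $225$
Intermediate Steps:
$h{\left(c,n \right)} = -3 + c$
$K{\left(s \right)} = s^{3}$ ($K{\left(s \right)} = s s s = s s^{2} = s^{3}$)
$k = -15$ ($k = -7 - 2^{3} = -7 - 8 = -15$)
$15 \left(h{\left(6 \cdot 0,-4 \right)} + 2\right) k = 15 \left(\left(-3 + 6 \cdot 0\right) + 2\right) \left(-15\right) = 15 \left(\left(-3 + 0\right) + 2\right) \left(-15\right) = 15 \left(-3 + 2\right) \left(-15\right) = 15 \left(-1\right) \left(-15\right) = \left(-15\right) \left(-15\right) = 225$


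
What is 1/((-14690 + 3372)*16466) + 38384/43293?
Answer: 7153326180899/8068178205084 ≈ 0.88661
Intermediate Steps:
1/((-14690 + 3372)*16466) + 38384/43293 = (1/16466)/(-11318) + 38384*(1/43293) = -1/11318*1/16466 + 38384/43293 = -1/186362188 + 38384/43293 = 7153326180899/8068178205084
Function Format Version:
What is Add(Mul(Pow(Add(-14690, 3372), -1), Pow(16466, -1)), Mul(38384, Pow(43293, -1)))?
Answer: Rational(7153326180899, 8068178205084) ≈ 0.88661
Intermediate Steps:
Add(Mul(Pow(Add(-14690, 3372), -1), Pow(16466, -1)), Mul(38384, Pow(43293, -1))) = Add(Mul(Pow(-11318, -1), Rational(1, 16466)), Mul(38384, Rational(1, 43293))) = Add(Mul(Rational(-1, 11318), Rational(1, 16466)), Rational(38384, 43293)) = Add(Rational(-1, 186362188), Rational(38384, 43293)) = Rational(7153326180899, 8068178205084)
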